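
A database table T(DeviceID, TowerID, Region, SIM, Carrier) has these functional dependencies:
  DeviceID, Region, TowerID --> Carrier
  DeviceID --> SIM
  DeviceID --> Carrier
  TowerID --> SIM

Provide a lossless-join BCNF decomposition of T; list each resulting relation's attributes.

{Carrier, DeviceID, SIM}; {DeviceID, Region, TowerID}

Candidate key of the original relation: {DeviceID, Region, TowerID}.
In {Carrier, DeviceID, Region, SIM, TowerID}, {DeviceID} is not a superkey ({DeviceID}⁺ restricted to this set is {Carrier, DeviceID, SIM}), so split on DeviceID --> Carrier, SIM into {Carrier, DeviceID, SIM} and {DeviceID, Region, TowerID}.
{Carrier, DeviceID, SIM} is in BCNF.
{DeviceID, Region, TowerID} is in BCNF.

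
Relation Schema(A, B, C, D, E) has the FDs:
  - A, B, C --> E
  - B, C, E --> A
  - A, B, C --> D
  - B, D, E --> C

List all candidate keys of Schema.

{A, B, C}, {B, C, E}, {B, D, E}

No FD produces {B}, so it must be in every candidate key.
{A, B, C}⁺ = {A, B, C, D, E}, which is every attribute, so {A, B, C} is a candidate key.
{B, C, E}⁺ = {A, B, C, D, E}, which is every attribute, so {B, C, E} is a candidate key.
{B, D, E}⁺ = {A, B, C, D, E}, which is every attribute, so {B, D, E} is a candidate key.
These are minimal and exhaustive — every other superkey contains one of them.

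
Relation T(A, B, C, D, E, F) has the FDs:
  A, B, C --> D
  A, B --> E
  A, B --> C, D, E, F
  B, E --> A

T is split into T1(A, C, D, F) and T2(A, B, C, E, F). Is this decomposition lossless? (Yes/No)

No

The shared attributes are {A, C, F} and {A, C, F}⁺ = {A, C, F}.
The closure covers neither T1 nor T2 entirely; the join is not lossless.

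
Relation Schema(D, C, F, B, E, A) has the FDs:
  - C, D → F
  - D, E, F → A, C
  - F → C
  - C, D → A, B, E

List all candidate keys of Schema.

{C, D}, {D, F}

{D} never appears on the right of any FD, so every key must include it.
{C, D}⁺ = {A, B, C, D, E, F}, which is every attribute, so {C, D} is a candidate key.
{D, F}⁺ = {A, B, C, D, E, F}, which is every attribute, so {D, F} is a candidate key.
No proper subset of any of these is a key, and no other minimal superkey exists.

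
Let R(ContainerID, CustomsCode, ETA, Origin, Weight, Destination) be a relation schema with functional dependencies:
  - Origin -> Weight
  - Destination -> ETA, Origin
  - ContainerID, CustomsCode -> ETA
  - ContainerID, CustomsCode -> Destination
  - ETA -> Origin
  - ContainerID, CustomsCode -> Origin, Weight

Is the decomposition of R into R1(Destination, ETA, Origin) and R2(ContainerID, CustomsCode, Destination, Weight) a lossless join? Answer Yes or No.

Yes

R1 ∩ R2 = {Destination}; its closure under F is {Destination, ETA, Origin, Weight}.
This includes all of R1, so the common attributes are a superkey of R1 — the join is lossless.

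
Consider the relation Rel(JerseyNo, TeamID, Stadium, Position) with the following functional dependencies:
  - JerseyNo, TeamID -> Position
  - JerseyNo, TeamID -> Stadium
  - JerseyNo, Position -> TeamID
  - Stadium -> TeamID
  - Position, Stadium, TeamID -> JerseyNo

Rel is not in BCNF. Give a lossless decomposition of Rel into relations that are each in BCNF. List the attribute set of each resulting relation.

{JerseyNo, Position, Stadium}; {Stadium, TeamID}

Candidate keys of the original relation: {JerseyNo, Position}, {JerseyNo, Stadium}, {JerseyNo, TeamID}, {Position, Stadium}.
Within {JerseyNo, Position, Stadium, TeamID}: {Stadium}⁺ ∩ {JerseyNo, Position, Stadium, TeamID} = {Stadium, TeamID}, not the whole set, so Stadium -> TeamID violates BCNF; decompose into {Stadium, TeamID} and {JerseyNo, Position, Stadium}.
{Stadium, TeamID}: every determinant is a superkey — BCNF.
{JerseyNo, Position, Stadium}: every determinant is a superkey — BCNF.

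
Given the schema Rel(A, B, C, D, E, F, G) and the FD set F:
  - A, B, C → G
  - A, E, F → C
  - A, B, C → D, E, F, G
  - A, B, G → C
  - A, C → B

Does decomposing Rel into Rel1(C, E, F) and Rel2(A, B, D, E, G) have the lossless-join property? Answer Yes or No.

The shared attributes are {E} and {E}⁺ = {E}.
Rel1 ⊄ {E} and Rel2 ⊄ {E}, so the split is lossy.

No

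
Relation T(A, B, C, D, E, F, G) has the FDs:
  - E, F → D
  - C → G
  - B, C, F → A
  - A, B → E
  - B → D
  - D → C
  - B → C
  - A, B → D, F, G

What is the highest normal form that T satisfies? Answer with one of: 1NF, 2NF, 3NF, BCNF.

Candidate keys: {A, B}, {B, F}. Prime attributes: {A, B, F}.
E, F → D: {E, F}⁺ = {C, D, E, F, G}, which is not all of the attributes, so the left side is not a superkey — BCNF is violated.
Because {D} is non-prime and the left side of E, F → D is not a superkey, the relation is not in 3NF.
Since {B} ⊂ {A, B} and {B}⁺ ⊇ {C, D, G} with {C, D, G} non-prime, there is a partial dependency; 2NF fails.

1NF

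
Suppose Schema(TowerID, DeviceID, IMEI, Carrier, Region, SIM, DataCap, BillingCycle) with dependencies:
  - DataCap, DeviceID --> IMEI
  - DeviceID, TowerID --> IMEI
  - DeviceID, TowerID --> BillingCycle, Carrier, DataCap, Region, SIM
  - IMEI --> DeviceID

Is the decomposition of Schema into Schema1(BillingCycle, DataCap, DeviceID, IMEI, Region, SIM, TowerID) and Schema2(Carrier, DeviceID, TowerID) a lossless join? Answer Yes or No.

Common attributes: {DeviceID, TowerID}; their closure is {BillingCycle, Carrier, DataCap, DeviceID, IMEI, Region, SIM, TowerID}.
This includes all of Schema1, so the common attributes are a superkey of Schema1 — the join is lossless.

Yes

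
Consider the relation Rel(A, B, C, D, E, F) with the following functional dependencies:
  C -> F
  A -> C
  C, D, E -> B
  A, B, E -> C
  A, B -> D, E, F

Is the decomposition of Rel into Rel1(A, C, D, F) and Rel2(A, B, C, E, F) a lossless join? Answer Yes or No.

The shared attributes are {A, C, F} and {A, C, F}⁺ = {A, C, F}.
The closure covers neither Rel1 nor Rel2 entirely; the join is not lossless.

No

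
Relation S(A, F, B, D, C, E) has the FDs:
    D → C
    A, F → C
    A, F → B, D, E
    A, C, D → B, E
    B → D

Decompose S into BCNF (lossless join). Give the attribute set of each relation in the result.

Candidate key of the original relation: {A, F}.
Within {A, B, C, D, E, F}: {D}⁺ ∩ {A, B, C, D, E, F} = {C, D}, not the whole set, so D → C violates BCNF; decompose into {C, D} and {A, B, D, E, F}.
{C, D} is in BCNF.
Within {A, B, D, E, F}: {B}⁺ ∩ {A, B, D, E, F} = {B, D}, not the whole set, so B → D violates BCNF; decompose into {B, D} and {A, B, E, F}.
{B, D} is in BCNF.
Within {A, B, E, F}: {A, B}⁺ ∩ {A, B, E, F} = {A, B, E}, not the whole set, so A, B → E violates BCNF; decompose into {A, B, E} and {A, B, F}.
{A, B, E} is in BCNF.
{A, B, F} is in BCNF.

{A, B, E}; {A, B, F}; {B, D}; {C, D}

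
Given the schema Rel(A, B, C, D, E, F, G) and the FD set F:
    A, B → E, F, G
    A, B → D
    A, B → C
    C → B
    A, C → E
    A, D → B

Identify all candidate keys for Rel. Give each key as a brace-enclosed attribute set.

{A, B}, {A, C}, {A, D}

Attributes never on any right-hand side: {A} — every candidate key must contain it.
{A, B}⁺ = {A, B, C, D, E, F, G}, which is every attribute, so {A, B} is a candidate key.
{A, C}⁺ = {A, B, C, D, E, F, G}, which is every attribute, so {A, C} is a candidate key.
{A, D}⁺ = {A, B, C, D, E, F, G}, which is every attribute, so {A, D} is a candidate key.
Any other superkey properly contains one of these, so there are no further candidate keys.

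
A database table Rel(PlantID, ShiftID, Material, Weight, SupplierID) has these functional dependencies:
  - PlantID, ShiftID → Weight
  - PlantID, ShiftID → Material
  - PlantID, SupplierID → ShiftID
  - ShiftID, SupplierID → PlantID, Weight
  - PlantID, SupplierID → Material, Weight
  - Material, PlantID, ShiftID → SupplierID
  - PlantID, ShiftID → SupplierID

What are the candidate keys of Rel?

Closure of {PlantID, ShiftID} is {Material, PlantID, ShiftID, SupplierID, Weight}, the whole schema; {PlantID, ShiftID} is a candidate key.
Closure of {PlantID, SupplierID} is {Material, PlantID, ShiftID, SupplierID, Weight}, the whole schema; {PlantID, SupplierID} is a candidate key.
Closure of {ShiftID, SupplierID} is {Material, PlantID, ShiftID, SupplierID, Weight}, the whole schema; {ShiftID, SupplierID} is a candidate key.
No proper subset of any of these is a key, and no other minimal superkey exists.

{PlantID, ShiftID}, {PlantID, SupplierID}, {ShiftID, SupplierID}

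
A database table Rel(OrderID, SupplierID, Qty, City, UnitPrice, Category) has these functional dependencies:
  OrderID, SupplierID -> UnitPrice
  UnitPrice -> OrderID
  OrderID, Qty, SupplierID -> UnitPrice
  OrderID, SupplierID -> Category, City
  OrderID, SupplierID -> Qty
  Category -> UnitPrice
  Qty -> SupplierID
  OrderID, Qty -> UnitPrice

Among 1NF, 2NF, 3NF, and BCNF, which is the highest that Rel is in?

3NF

Candidate keys: {Category, Qty}, {Category, SupplierID}, {OrderID, Qty}, {OrderID, SupplierID}, {Qty, UnitPrice}, {SupplierID, UnitPrice}. Prime attributes: {Category, OrderID, Qty, SupplierID, UnitPrice}.
UnitPrice -> OrderID breaks BCNF: {UnitPrice}⁺ = {OrderID, UnitPrice}, so {UnitPrice} is not a superkey.
Since {OrderID} ⊆ prime attributes and every other non-superkey FD also has a prime right side, the schema is in 3NF.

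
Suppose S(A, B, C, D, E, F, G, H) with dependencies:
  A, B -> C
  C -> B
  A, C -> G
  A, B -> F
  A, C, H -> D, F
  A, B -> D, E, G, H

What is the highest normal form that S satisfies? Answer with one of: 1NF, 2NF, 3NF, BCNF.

3NF

Candidate keys: {A, B}, {A, C}. Prime attributes: {A, B, C}.
C -> B breaks BCNF: {C}⁺ = {B, C}, so {C} is not a superkey.
Since {B} ⊆ prime attributes and every other non-superkey FD also has a prime right side, the schema is in 3NF.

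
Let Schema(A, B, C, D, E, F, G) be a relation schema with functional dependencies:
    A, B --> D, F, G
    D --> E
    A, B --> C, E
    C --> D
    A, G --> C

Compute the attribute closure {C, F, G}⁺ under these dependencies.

Start with {C, F, G}.
C --> D applies; add {D} → now {C, D, F, G}.
D --> E applies; add {E} → now {C, D, E, F, G}.
No further FD applies.

{C, D, E, F, G}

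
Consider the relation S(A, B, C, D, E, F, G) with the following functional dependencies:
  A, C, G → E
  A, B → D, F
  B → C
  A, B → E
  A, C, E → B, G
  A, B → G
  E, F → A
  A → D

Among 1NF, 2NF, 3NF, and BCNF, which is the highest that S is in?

1NF

Candidate keys: {A, B}, {A, C, E}, {A, C, G}, {B, E, F}, {C, E, F}. Prime attributes: {A, B, C, E, F, G}.
B → C breaks BCNF: {B}⁺ = {B, C}, so {B} is not a superkey.
A → D determines the non-prime attribute {D} from a non-superkey — 3NF is violated.
Since {A} ⊂ {A, B} and {A}⁺ ⊇ {D} with {D} non-prime, there is a partial dependency; 2NF fails.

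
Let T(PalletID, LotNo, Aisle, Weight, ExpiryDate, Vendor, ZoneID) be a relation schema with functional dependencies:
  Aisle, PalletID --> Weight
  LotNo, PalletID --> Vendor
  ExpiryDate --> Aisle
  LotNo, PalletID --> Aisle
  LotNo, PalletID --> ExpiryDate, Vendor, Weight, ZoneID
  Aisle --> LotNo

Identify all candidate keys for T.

No FD produces {PalletID}, so it must be in every candidate key.
{Aisle, PalletID}⁺ = {Aisle, ExpiryDate, LotNo, PalletID, Vendor, Weight, ZoneID}, which is every attribute, so {Aisle, PalletID} is a candidate key.
{ExpiryDate, PalletID}⁺ = {Aisle, ExpiryDate, LotNo, PalletID, Vendor, Weight, ZoneID}, which is every attribute, so {ExpiryDate, PalletID} is a candidate key.
{LotNo, PalletID}⁺ = {Aisle, ExpiryDate, LotNo, PalletID, Vendor, Weight, ZoneID}, which is every attribute, so {LotNo, PalletID} is a candidate key.
No proper subset of any of these is a key, and no other minimal superkey exists.

{Aisle, PalletID}, {ExpiryDate, PalletID}, {LotNo, PalletID}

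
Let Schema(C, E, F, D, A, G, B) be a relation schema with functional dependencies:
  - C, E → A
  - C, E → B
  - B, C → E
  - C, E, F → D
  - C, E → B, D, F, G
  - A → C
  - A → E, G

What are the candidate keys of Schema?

{A} is a candidate key since {A}⁺ = {A, B, C, D, E, F, G} covers every attribute.
{B, C} is a candidate key since {B, C}⁺ = {A, B, C, D, E, F, G} covers every attribute.
{C, E} is a candidate key since {C, E}⁺ = {A, B, C, D, E, F, G} covers every attribute.
These are minimal and exhaustive — every other superkey contains one of them.

{A}, {B, C}, {C, E}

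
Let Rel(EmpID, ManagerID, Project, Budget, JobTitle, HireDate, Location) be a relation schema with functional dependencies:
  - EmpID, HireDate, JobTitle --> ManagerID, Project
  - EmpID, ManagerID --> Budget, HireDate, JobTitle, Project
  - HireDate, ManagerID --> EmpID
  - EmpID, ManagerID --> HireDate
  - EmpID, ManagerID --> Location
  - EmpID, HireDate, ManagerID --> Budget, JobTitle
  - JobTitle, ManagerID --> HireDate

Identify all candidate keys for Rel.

{EmpID, HireDate, JobTitle}, {EmpID, ManagerID}, {HireDate, ManagerID}, {JobTitle, ManagerID}

{EmpID, ManagerID}⁺ = {Budget, EmpID, HireDate, JobTitle, Location, ManagerID, Project} — all of the relation — so {EmpID, ManagerID} is a candidate key.
{HireDate, ManagerID}⁺ = {Budget, EmpID, HireDate, JobTitle, Location, ManagerID, Project} — all of the relation — so {HireDate, ManagerID} is a candidate key.
{JobTitle, ManagerID}⁺ = {Budget, EmpID, HireDate, JobTitle, Location, ManagerID, Project} — all of the relation — so {JobTitle, ManagerID} is a candidate key.
{EmpID, HireDate, JobTitle}⁺ = {Budget, EmpID, HireDate, JobTitle, Location, ManagerID, Project} — all of the relation — so {EmpID, HireDate, JobTitle} is a candidate key.
These are minimal and exhaustive — every other superkey contains one of them.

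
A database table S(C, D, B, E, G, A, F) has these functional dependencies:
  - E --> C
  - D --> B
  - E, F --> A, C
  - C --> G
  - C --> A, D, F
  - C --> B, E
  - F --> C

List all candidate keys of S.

{C} is a candidate key since {C}⁺ = {A, B, C, D, E, F, G} covers every attribute.
{E} is a candidate key since {E}⁺ = {A, B, C, D, E, F, G} covers every attribute.
{F} is a candidate key since {F}⁺ = {A, B, C, D, E, F, G} covers every attribute.
These are minimal and exhaustive — every other superkey contains one of them.

{C}, {E}, {F}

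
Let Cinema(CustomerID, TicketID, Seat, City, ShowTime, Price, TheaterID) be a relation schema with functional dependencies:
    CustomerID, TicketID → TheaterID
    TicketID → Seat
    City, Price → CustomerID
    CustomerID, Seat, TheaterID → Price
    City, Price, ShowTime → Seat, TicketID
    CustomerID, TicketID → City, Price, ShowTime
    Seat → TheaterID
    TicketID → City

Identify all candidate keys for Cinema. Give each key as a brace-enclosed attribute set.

{City, CustomerID, Seat, ShowTime}, {City, Price, ShowTime}, {CustomerID, TicketID}, {Price, TicketID}

Closure of {CustomerID, TicketID} is {City, CustomerID, Price, Seat, ShowTime, TheaterID, TicketID}, the whole schema; {CustomerID, TicketID} is a candidate key.
Closure of {Price, TicketID} is {City, CustomerID, Price, Seat, ShowTime, TheaterID, TicketID}, the whole schema; {Price, TicketID} is a candidate key.
Closure of {City, Price, ShowTime} is {City, CustomerID, Price, Seat, ShowTime, TheaterID, TicketID}, the whole schema; {City, Price, ShowTime} is a candidate key.
Closure of {City, CustomerID, Seat, ShowTime} is {City, CustomerID, Price, Seat, ShowTime, TheaterID, TicketID}, the whole schema; {City, CustomerID, Seat, ShowTime} is a candidate key.
Any other superkey properly contains one of these, so there are no further candidate keys.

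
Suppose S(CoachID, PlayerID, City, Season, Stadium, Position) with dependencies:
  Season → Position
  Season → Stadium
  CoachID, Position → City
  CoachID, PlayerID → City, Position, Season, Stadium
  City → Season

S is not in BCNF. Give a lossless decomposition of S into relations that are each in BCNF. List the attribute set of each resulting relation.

{City, CoachID, PlayerID}; {City, Season}; {Position, Season, Stadium}

Candidate key of the original relation: {CoachID, PlayerID}.
Within {City, CoachID, PlayerID, Position, Season, Stadium}: {Season}⁺ ∩ {City, CoachID, PlayerID, Position, Season, Stadium} = {Position, Season, Stadium}, not the whole set, so Season → Position, Stadium violates BCNF; decompose into {Position, Season, Stadium} and {City, CoachID, PlayerID, Season}.
{Position, Season, Stadium} is in BCNF.
Within {City, CoachID, PlayerID, Season}: {City}⁺ ∩ {City, CoachID, PlayerID, Season} = {City, Season}, not the whole set, so City → Season violates BCNF; decompose into {City, Season} and {City, CoachID, PlayerID}.
{City, Season} is in BCNF.
{City, CoachID, PlayerID} is in BCNF.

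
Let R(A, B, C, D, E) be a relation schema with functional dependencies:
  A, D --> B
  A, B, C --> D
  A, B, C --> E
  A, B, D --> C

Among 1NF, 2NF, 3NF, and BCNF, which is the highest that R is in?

BCNF

Candidate keys: {A, B, C}, {A, D}. Prime attributes: {A, B, C, D}.
Every FD has a superkey on the left, so the relation is in BCNF.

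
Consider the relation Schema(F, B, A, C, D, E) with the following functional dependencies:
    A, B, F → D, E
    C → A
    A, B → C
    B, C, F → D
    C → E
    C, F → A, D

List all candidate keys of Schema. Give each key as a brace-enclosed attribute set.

Attributes never on any right-hand side: {B, F} — every candidate key must contain all of them.
{A, B, F}⁺ = {A, B, C, D, E, F} — all of the relation — so {A, B, F} is a candidate key.
{B, C, F}⁺ = {A, B, C, D, E, F} — all of the relation — so {B, C, F} is a candidate key.
These are minimal and exhaustive — every other superkey contains one of them.

{A, B, F}, {B, C, F}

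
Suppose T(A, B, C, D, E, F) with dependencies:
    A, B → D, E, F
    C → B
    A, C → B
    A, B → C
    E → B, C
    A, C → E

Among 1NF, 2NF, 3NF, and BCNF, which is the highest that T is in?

Candidate keys: {A, B}, {A, C}, {A, E}. Prime attributes: {A, B, C, E}.
C → B: {C}⁺ = {B, C}, which is not all of the attributes, so the left side is not a superkey — BCNF is violated.
Its right-hand attributes {B} are all prime, as are those of every other non-superkey FD — the relation is in 3NF.

3NF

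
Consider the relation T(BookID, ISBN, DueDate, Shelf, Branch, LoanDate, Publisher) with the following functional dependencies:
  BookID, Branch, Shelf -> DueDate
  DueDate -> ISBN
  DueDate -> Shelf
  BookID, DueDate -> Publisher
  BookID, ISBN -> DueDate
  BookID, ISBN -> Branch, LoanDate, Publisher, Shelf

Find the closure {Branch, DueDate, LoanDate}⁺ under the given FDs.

Start with {Branch, DueDate, LoanDate}.
DueDate -> ISBN applies; add {ISBN} → now {Branch, DueDate, ISBN, LoanDate}.
DueDate -> Shelf applies; add {Shelf} → now {Branch, DueDate, ISBN, LoanDate, Shelf}.
No further FD applies.

{Branch, DueDate, ISBN, LoanDate, Shelf}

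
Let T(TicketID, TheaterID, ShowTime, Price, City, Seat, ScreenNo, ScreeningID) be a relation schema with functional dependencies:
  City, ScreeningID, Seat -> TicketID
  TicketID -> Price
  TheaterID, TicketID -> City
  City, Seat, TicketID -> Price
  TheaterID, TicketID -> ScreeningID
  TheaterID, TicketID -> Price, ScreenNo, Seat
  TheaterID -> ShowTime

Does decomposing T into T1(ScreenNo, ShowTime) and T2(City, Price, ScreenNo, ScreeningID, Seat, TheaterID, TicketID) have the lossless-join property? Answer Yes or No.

Common attributes: {ScreenNo}; their closure is {ScreenNo}.
Neither T1 nor T2 is contained in that closure, so the decomposition is lossy.

No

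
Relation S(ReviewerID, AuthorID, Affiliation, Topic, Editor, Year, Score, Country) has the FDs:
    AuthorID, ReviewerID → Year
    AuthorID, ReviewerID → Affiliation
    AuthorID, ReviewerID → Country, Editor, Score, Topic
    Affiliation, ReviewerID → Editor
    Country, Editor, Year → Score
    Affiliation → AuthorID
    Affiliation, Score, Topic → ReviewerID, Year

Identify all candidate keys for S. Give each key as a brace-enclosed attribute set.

Closure of {Affiliation, ReviewerID} is {Affiliation, AuthorID, Country, Editor, ReviewerID, Score, Topic, Year}, the whole schema; {Affiliation, ReviewerID} is a candidate key.
Closure of {AuthorID, ReviewerID} is {Affiliation, AuthorID, Country, Editor, ReviewerID, Score, Topic, Year}, the whole schema; {AuthorID, ReviewerID} is a candidate key.
Closure of {Affiliation, Score, Topic} is {Affiliation, AuthorID, Country, Editor, ReviewerID, Score, Topic, Year}, the whole schema; {Affiliation, Score, Topic} is a candidate key.
Closure of {Affiliation, Country, Editor, Topic, Year} is {Affiliation, AuthorID, Country, Editor, ReviewerID, Score, Topic, Year}, the whole schema; {Affiliation, Country, Editor, Topic, Year} is a candidate key.
Any other superkey properly contains one of these, so there are no further candidate keys.

{Affiliation, Country, Editor, Topic, Year}, {Affiliation, ReviewerID}, {Affiliation, Score, Topic}, {AuthorID, ReviewerID}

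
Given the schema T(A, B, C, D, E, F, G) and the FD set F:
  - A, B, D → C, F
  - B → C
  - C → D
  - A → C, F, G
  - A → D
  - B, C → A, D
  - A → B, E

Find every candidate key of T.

{A}⁺ = {A, B, C, D, E, F, G}, which is every attribute, so {A} is a candidate key.
{B}⁺ = {A, B, C, D, E, F, G}, which is every attribute, so {B} is a candidate key.
These are minimal and exhaustive — every other superkey contains one of them.

{A}, {B}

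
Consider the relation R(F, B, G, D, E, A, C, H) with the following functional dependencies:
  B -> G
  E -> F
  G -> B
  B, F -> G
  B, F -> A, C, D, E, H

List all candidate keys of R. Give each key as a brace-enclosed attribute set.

{B, E}, {B, F}, {E, G}, {F, G}

{B, E}⁺ = {A, B, C, D, E, F, G, H}, which is every attribute, so {B, E} is a candidate key.
{B, F}⁺ = {A, B, C, D, E, F, G, H}, which is every attribute, so {B, F} is a candidate key.
{E, G}⁺ = {A, B, C, D, E, F, G, H}, which is every attribute, so {E, G} is a candidate key.
{F, G}⁺ = {A, B, C, D, E, F, G, H}, which is every attribute, so {F, G} is a candidate key.
These are minimal and exhaustive — every other superkey contains one of them.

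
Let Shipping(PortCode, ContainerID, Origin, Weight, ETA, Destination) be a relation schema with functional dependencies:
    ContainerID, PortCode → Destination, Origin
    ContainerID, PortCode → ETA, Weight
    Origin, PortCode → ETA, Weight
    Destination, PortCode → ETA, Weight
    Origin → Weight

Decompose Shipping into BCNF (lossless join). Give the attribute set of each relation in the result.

Candidate key of the original relation: {ContainerID, PortCode}.
{ContainerID, Destination, ETA, Origin, PortCode, Weight}: {Origin, PortCode} determines {ETA, Origin, PortCode, Weight} here but is not a superkey — split on Origin, PortCode → ETA, Weight, giving {ETA, Origin, PortCode, Weight} and {ContainerID, Destination, Origin, PortCode}.
{ETA, Origin, PortCode, Weight}: {Origin} determines {Origin, Weight} here but is not a superkey — split on Origin → Weight, giving {Origin, Weight} and {ETA, Origin, PortCode}.
{Origin, Weight} has no BCNF violation.
{ETA, Origin, PortCode} has no BCNF violation.
{ContainerID, Destination, Origin, PortCode} has no BCNF violation.

{ContainerID, Destination, Origin, PortCode}; {ETA, Origin, PortCode}; {Origin, Weight}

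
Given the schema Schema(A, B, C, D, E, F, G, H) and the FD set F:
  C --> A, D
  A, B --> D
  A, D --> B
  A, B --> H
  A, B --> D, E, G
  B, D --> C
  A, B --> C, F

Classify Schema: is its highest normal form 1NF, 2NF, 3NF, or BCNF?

Candidate keys: {A, B}, {A, D}, {B, D}, {C}. Prime attributes: {A, B, C, D}.
Every FD has a superkey on the left, so the relation is in BCNF.

BCNF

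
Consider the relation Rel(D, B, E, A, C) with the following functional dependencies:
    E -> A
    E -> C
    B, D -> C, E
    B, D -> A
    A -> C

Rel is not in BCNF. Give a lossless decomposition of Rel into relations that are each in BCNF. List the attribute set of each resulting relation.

{A, C}; {A, E}; {B, D, E}

Candidate key of the original relation: {B, D}.
{A, B, C, D, E}: {E} determines {A, C, E} here but is not a superkey — split on E -> A, C, giving {A, C, E} and {B, D, E}.
{A, C, E}: {A} determines {A, C} here but is not a superkey — split on A -> C, giving {A, C} and {A, E}.
{A, C} is in BCNF.
{A, E} is in BCNF.
{B, D, E} is in BCNF.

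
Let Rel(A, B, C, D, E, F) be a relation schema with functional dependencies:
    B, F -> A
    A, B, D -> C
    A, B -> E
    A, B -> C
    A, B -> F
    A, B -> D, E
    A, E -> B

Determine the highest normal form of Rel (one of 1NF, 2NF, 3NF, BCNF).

BCNF

Candidate keys: {A, B}, {A, E}, {B, F}. Prime attributes: {A, B, E, F}.
Every FD has a superkey on the left, so the relation is in BCNF.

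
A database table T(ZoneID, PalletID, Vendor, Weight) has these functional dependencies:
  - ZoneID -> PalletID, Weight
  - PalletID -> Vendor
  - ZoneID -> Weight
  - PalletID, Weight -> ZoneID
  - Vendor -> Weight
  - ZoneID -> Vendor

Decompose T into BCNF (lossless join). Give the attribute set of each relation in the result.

Candidate keys of the original relation: {PalletID}, {ZoneID}.
{PalletID, Vendor, Weight, ZoneID}: {Vendor} determines {Vendor, Weight} here but is not a superkey — split on Vendor -> Weight, giving {Vendor, Weight} and {PalletID, Vendor, ZoneID}.
{Vendor, Weight}: every determinant is a superkey — BCNF.
{PalletID, Vendor, ZoneID}: every determinant is a superkey — BCNF.

{PalletID, Vendor, ZoneID}; {Vendor, Weight}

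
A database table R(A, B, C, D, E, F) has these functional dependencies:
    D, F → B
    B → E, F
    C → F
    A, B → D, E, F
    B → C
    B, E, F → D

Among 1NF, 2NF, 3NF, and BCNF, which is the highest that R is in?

Candidate keys: {A, B}, {A, C, D}, {A, D, F}. Prime attributes: {A, B, C, D, F}.
For D, F → B we have {D, F}⁺ = {B, C, D, E, F}; {D, F} is not a superkey, so BCNF fails.
B → E, F determines the non-prime attribute {E} from a non-superkey — 3NF is violated.
{B} is a proper subset of the key {A, B}, and {B}⁺ contains the non-prime attribute {E} — a partial dependency, so 2NF is violated.

1NF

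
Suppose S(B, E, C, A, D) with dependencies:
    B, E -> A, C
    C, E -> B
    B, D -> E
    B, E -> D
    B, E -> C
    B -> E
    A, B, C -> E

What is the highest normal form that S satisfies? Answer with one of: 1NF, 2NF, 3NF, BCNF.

BCNF

Candidate keys: {B}, {C, E}. Prime attributes: {B, C, E}.
Each dependency's left side is a superkey — BCNF holds.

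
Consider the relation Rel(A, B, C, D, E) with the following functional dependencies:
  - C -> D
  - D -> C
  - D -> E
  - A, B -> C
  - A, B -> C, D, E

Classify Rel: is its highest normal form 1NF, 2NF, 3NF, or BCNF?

Candidate key: {A, B}. Prime attributes: {A, B}.
For C -> D we have {C}⁺ = {C, D, E}; {C} is not a superkey, so BCNF fails.
Because {D} is non-prime and the left side of C -> D is not a superkey, the relation is not in 3NF.
Checking every proper subset of each key, none determines a non-prime attribute — 2NF is satisfied.

2NF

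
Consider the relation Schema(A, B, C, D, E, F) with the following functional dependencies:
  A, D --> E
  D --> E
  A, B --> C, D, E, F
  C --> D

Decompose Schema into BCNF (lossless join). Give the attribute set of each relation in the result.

Candidate key of the original relation: {A, B}.
In {A, B, C, D, E, F}, {A, D} is not a superkey ({A, D}⁺ restricted to this set is {A, D, E}), so split on A, D --> E into {A, D, E} and {A, B, C, D, F}.
In {A, D, E}, {D} is not a superkey ({D}⁺ restricted to this set is {D, E}), so split on D --> E into {D, E} and {A, D}.
{D, E}: every determinant is a superkey — BCNF.
{A, D}: every determinant is a superkey — BCNF.
In {A, B, C, D, F}, {C} is not a superkey ({C}⁺ restricted to this set is {C, D}), so split on C --> D into {C, D} and {A, B, C, F}.
{C, D}: every determinant is a superkey — BCNF.
{A, B, C, F}: every determinant is a superkey — BCNF.

{A, B, C, F}; {A, D}; {C, D}; {D, E}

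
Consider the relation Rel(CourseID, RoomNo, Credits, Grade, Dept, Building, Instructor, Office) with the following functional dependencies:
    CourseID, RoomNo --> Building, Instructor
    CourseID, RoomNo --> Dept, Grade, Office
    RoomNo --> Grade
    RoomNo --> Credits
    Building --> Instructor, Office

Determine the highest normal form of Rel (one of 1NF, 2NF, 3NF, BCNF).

1NF

Candidate key: {CourseID, RoomNo}. Prime attributes: {CourseID, RoomNo}.
RoomNo --> Grade breaks BCNF: {RoomNo}⁺ = {Credits, Grade, RoomNo}, so {RoomNo} is not a superkey.
Because {Grade} is non-prime and the left side of RoomNo --> Grade is not a superkey, the relation is not in 3NF.
Since {RoomNo} ⊂ {CourseID, RoomNo} and {RoomNo}⁺ ⊇ {Credits, Grade} with {Credits, Grade} non-prime, there is a partial dependency; 2NF fails.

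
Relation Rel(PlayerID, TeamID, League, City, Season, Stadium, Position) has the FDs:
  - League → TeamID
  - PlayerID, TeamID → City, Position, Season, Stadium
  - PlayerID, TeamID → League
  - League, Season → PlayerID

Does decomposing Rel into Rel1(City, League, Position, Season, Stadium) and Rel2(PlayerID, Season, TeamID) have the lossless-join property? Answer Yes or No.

Rel1 ∩ Rel2 = {Season}; its closure under F is {Season}.
The closure covers neither Rel1 nor Rel2 entirely; the join is not lossless.

No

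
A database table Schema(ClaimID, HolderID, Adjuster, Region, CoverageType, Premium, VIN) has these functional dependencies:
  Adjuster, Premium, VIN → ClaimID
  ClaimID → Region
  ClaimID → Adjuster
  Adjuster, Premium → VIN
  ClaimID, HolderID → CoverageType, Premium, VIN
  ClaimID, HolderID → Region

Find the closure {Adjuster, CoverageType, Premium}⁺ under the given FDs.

{Adjuster, ClaimID, CoverageType, Premium, Region, VIN}

Start with {Adjuster, CoverageType, Premium}.
Adjuster, Premium → VIN applies; add {VIN} → now {Adjuster, CoverageType, Premium, VIN}.
Adjuster, Premium, VIN → ClaimID applies; add {ClaimID} → now {Adjuster, ClaimID, CoverageType, Premium, VIN}.
ClaimID → Region applies; add {Region} → now {Adjuster, ClaimID, CoverageType, Premium, Region, VIN}.
No further FD applies.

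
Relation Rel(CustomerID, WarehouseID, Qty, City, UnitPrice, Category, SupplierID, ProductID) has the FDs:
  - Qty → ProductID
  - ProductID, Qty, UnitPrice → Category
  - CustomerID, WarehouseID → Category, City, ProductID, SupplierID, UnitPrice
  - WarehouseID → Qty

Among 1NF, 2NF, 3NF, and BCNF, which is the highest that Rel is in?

Candidate key: {CustomerID, WarehouseID}. Prime attributes: {CustomerID, WarehouseID}.
Qty → ProductID breaks BCNF: {Qty}⁺ = {ProductID, Qty}, so {Qty} is not a superkey.
Because {ProductID} is non-prime and the left side of Qty → ProductID is not a superkey, the relation is not in 3NF.
Since {WarehouseID} ⊂ {CustomerID, WarehouseID} and {WarehouseID}⁺ ⊇ {ProductID, Qty} with {ProductID, Qty} non-prime, there is a partial dependency; 2NF fails.

1NF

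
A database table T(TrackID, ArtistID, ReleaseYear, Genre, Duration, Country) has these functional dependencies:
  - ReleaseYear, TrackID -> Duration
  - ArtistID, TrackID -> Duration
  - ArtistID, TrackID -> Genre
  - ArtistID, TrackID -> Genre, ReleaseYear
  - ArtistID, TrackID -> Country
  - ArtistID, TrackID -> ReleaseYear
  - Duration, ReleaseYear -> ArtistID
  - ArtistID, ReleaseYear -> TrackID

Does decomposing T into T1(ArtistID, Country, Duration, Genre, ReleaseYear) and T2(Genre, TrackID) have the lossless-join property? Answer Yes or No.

No

The shared attributes are {Genre} and {Genre}⁺ = {Genre}.
Neither T1 nor T2 is contained in that closure, so the decomposition is lossy.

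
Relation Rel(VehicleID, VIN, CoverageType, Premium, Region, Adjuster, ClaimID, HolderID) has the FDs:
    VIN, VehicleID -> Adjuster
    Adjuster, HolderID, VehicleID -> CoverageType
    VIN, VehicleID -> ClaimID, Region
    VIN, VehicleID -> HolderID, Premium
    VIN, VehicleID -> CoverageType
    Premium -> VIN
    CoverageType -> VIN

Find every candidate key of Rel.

{Adjuster, HolderID, VehicleID}, {CoverageType, VehicleID}, {Premium, VehicleID}, {VIN, VehicleID}

{VehicleID} never appears on the right of any FD, so every key must include it.
{CoverageType, VehicleID}⁺ = {Adjuster, ClaimID, CoverageType, HolderID, Premium, Region, VIN, VehicleID} — all of the relation — so {CoverageType, VehicleID} is a candidate key.
{Premium, VehicleID}⁺ = {Adjuster, ClaimID, CoverageType, HolderID, Premium, Region, VIN, VehicleID} — all of the relation — so {Premium, VehicleID} is a candidate key.
{VIN, VehicleID}⁺ = {Adjuster, ClaimID, CoverageType, HolderID, Premium, Region, VIN, VehicleID} — all of the relation — so {VIN, VehicleID} is a candidate key.
{Adjuster, HolderID, VehicleID}⁺ = {Adjuster, ClaimID, CoverageType, HolderID, Premium, Region, VIN, VehicleID} — all of the relation — so {Adjuster, HolderID, VehicleID} is a candidate key.
No proper subset of any of these is a key, and no other minimal superkey exists.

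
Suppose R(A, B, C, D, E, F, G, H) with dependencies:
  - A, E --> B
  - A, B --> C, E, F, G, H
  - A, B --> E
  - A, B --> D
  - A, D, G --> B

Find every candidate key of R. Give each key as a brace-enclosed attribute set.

No FD produces {A}, so it must be in every candidate key.
{A, B} is a candidate key since {A, B}⁺ = {A, B, C, D, E, F, G, H} covers every attribute.
{A, E} is a candidate key since {A, E}⁺ = {A, B, C, D, E, F, G, H} covers every attribute.
{A, D, G} is a candidate key since {A, D, G}⁺ = {A, B, C, D, E, F, G, H} covers every attribute.
Any other superkey properly contains one of these, so there are no further candidate keys.

{A, B}, {A, D, G}, {A, E}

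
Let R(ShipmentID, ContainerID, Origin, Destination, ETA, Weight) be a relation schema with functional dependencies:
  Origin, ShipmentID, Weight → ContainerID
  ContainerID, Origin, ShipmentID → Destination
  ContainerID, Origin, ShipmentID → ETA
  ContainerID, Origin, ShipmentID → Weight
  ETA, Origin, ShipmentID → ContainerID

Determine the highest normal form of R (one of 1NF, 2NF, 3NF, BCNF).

BCNF

Candidate keys: {ContainerID, Origin, ShipmentID}, {ETA, Origin, ShipmentID}, {Origin, ShipmentID, Weight}. Prime attributes: {ContainerID, ETA, Origin, ShipmentID, Weight}.
The left-hand side of every FD is a superkey, so BCNF is satisfied.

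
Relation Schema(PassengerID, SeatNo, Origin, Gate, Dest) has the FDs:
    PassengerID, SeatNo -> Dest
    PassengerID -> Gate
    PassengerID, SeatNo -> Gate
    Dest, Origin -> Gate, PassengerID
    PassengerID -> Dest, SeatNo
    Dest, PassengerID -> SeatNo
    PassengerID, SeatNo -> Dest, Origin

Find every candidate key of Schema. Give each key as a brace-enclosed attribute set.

{PassengerID} is a candidate key since {PassengerID}⁺ = {Dest, Gate, Origin, PassengerID, SeatNo} covers every attribute.
{Dest, Origin} is a candidate key since {Dest, Origin}⁺ = {Dest, Gate, Origin, PassengerID, SeatNo} covers every attribute.
These are minimal and exhaustive — every other superkey contains one of them.

{Dest, Origin}, {PassengerID}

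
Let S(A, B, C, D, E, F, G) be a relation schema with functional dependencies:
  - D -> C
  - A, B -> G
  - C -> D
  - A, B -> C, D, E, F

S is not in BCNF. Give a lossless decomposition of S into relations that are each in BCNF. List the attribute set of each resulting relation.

Candidate key of the original relation: {A, B}.
In {A, B, C, D, E, F, G}, {D} is not a superkey ({D}⁺ restricted to this set is {C, D}), so split on D -> C into {C, D} and {A, B, D, E, F, G}.
{C, D}: every determinant is a superkey — BCNF.
{A, B, D, E, F, G}: every determinant is a superkey — BCNF.

{A, B, D, E, F, G}; {C, D}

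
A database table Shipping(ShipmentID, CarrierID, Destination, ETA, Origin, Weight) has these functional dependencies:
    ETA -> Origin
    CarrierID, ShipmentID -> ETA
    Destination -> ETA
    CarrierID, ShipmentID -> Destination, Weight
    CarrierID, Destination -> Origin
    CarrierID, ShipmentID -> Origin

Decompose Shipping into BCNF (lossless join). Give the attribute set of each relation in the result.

{CarrierID, Destination, ShipmentID, Weight}; {Destination, ETA}; {ETA, Origin}

Candidate key of the original relation: {CarrierID, ShipmentID}.
Within {CarrierID, Destination, ETA, Origin, ShipmentID, Weight}: {ETA}⁺ ∩ {CarrierID, Destination, ETA, Origin, ShipmentID, Weight} = {ETA, Origin}, not the whole set, so ETA -> Origin violates BCNF; decompose into {ETA, Origin} and {CarrierID, Destination, ETA, ShipmentID, Weight}.
{ETA, Origin} is in BCNF.
Within {CarrierID, Destination, ETA, ShipmentID, Weight}: {Destination}⁺ ∩ {CarrierID, Destination, ETA, ShipmentID, Weight} = {Destination, ETA}, not the whole set, so Destination -> ETA violates BCNF; decompose into {Destination, ETA} and {CarrierID, Destination, ShipmentID, Weight}.
{Destination, ETA} is in BCNF.
{CarrierID, Destination, ShipmentID, Weight} is in BCNF.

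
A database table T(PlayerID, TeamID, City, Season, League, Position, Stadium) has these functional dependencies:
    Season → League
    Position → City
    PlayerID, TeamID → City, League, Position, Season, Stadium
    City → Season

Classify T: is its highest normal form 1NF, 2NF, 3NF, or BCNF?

2NF

Candidate key: {PlayerID, TeamID}. Prime attributes: {PlayerID, TeamID}.
Season → League breaks BCNF: {Season}⁺ = {League, Season}, so {Season} is not a superkey.
Season → League has non-prime {League} on the right and a non-superkey on the left, so 3NF fails.
Checking every proper subset of each key, none determines a non-prime attribute — 2NF is satisfied.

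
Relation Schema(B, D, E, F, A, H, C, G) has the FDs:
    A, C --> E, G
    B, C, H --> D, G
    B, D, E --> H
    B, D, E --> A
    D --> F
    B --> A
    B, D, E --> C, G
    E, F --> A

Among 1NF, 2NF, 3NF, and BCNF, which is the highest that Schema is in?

1NF

Candidate keys: {B, C, D}, {B, C, H}, {B, D, E}. Prime attributes: {B, C, D, E, H}.
A, C --> E, G breaks BCNF: {A, C}⁺ = {A, C, E, G}, so {A, C} is not a superkey.
A, C --> E, G determines the non-prime attribute {G} from a non-superkey — 3NF is violated.
{B} is a proper subset of the key {B, C, D}, and {B}⁺ contains the non-prime attribute {A} — a partial dependency, so 2NF is violated.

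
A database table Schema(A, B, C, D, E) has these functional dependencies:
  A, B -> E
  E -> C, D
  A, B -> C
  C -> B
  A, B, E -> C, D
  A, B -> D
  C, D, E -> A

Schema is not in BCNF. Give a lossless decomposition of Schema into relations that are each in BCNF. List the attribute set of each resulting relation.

{A, C, D, E}; {B, C}

Candidate keys of the original relation: {A, B}, {A, C}, {E}.
{A, B, C, D, E}: {C} determines {B, C} here but is not a superkey — split on C -> B, giving {B, C} and {A, C, D, E}.
{B, C}: every determinant is a superkey — BCNF.
{A, C, D, E}: every determinant is a superkey — BCNF.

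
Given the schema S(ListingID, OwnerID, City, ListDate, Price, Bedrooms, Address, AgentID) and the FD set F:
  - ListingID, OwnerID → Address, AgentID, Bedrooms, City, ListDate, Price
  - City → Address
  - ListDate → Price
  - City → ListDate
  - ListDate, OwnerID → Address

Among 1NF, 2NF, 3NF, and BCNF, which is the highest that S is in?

2NF

Candidate key: {ListingID, OwnerID}. Prime attributes: {ListingID, OwnerID}.
For City → Address we have {City}⁺ = {Address, City, ListDate, Price}; {City} is not a superkey, so BCNF fails.
City → Address determines the non-prime attribute {Address} from a non-superkey — 3NF is violated.
No non-prime attribute depends on a proper subset of any candidate key, so 2NF holds.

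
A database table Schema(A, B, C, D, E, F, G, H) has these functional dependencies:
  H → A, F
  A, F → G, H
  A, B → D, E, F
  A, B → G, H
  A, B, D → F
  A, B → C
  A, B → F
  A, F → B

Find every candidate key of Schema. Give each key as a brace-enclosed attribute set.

{H}⁺ = {A, B, C, D, E, F, G, H}, which is every attribute, so {H} is a candidate key.
{A, B}⁺ = {A, B, C, D, E, F, G, H}, which is every attribute, so {A, B} is a candidate key.
{A, F}⁺ = {A, B, C, D, E, F, G, H}, which is every attribute, so {A, F} is a candidate key.
No proper subset of any of these is a key, and no other minimal superkey exists.

{A, B}, {A, F}, {H}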